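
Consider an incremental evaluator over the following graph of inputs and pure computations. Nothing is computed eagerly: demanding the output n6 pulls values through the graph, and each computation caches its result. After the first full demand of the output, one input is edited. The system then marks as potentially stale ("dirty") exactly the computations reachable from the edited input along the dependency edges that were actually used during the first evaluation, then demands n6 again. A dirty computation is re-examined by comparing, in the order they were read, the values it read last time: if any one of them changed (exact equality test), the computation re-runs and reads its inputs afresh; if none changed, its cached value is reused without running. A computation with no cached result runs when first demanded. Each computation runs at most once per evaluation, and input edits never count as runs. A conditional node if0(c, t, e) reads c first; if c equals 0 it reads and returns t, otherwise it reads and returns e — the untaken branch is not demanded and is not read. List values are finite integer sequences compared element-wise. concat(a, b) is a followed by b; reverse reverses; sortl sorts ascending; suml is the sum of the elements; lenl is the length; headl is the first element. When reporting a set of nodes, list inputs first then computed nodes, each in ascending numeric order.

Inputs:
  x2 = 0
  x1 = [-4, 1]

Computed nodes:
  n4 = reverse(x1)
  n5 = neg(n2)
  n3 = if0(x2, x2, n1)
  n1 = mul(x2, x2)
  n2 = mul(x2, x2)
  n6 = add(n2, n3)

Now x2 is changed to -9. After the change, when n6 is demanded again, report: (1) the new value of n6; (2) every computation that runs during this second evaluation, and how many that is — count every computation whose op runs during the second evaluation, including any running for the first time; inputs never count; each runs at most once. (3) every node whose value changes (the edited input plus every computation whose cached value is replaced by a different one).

n6 now evaluates to 162.
Run set: n1, n2, n3, n6 (4 run).
Changed values: x2, n2, n3, n6.
The important point: the flipped condition pulls in fresh nodes; n1 runs for the first time.

Initial pass — values computed on the first demand:
  n2 = mul(0, 0) = 0
  n3 = if0(x2=0 -> then branch x2) = 0
  n6 = add(0, 0) = 0

Second demand — change propagation:
  n1: newly demanded (no cache) — executes and yields 81.
  n2: re-runs because x2 0->-9; x2 0->-9; new result 81.
  n3: re-runs because x2 0->-9; x2 0->-9; new result 81.
  n6: re-runs because n2 0->81; n3 0->81; new result 162.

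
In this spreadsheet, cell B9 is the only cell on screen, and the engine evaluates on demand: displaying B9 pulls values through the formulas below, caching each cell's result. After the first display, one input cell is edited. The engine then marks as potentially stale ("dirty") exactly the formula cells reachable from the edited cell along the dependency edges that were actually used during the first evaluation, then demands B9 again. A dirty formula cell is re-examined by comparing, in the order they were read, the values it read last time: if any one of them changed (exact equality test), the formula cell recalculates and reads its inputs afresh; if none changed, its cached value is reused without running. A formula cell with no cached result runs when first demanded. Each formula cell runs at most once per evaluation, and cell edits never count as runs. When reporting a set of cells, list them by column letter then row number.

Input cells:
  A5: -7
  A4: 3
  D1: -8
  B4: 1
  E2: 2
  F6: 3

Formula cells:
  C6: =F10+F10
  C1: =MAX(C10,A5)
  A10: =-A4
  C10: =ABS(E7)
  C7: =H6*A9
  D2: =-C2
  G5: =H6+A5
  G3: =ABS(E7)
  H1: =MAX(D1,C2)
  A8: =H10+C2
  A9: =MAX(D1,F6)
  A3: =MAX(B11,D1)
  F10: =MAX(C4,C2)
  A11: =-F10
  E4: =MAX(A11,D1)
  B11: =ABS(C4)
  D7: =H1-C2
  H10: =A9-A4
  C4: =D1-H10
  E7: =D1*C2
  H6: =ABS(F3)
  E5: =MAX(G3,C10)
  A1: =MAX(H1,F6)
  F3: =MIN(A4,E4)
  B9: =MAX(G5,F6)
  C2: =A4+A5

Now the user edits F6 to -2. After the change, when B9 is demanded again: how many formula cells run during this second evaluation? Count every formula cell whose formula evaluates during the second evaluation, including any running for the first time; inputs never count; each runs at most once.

Initial pass — values computed on the first demand:
  A9 = MAX(-8, 3) = 3
  C2 = 3 + -7 = -4
  H10 = 3 - 3 = 0
  C4 = -8 - 0 = -8
  F10 = MAX(-8, -4) = -4
  A11 = -(-4) = 4
  E4 = MAX(4, -8) = 4
  F3 = MIN(3, 4) = 3
  H6 = ABS(3) = 3
  G5 = 3 + -7 = -4
  B9 = MAX(-4, 3) = 3

Second demand — change propagation:
  A9: re-runs because F6 3->-2; new result -2.
  H10: re-runs because A9 3->-2; new result -5.
  C4: re-runs because H10 0->-5; new result -3.
  F10: re-runs because C4 -8->-3; new result -3.
  A11: re-runs because F10 -4->-3; new result 3.
  E4: re-runs because A11 4->3; new result 3.
  F3: re-runs because E4 4->3; new result 3 (unchanged).
  H6: re-examined; everything it read last time is the same (F3 unchanged) — cache 3 kept, no run.
  G5: re-examined; everything it read last time is the same (H6 unchanged, A5 unchanged) — cache -4 kept, no run.
  B9: re-runs because F6 3->-2; new result -2.

The important point: at H6 every value read last time is unchanged, so the dirty flag clears without a run.

Run set: A9, A11, B9, C4, E4, F3, F10, H10 (8 run).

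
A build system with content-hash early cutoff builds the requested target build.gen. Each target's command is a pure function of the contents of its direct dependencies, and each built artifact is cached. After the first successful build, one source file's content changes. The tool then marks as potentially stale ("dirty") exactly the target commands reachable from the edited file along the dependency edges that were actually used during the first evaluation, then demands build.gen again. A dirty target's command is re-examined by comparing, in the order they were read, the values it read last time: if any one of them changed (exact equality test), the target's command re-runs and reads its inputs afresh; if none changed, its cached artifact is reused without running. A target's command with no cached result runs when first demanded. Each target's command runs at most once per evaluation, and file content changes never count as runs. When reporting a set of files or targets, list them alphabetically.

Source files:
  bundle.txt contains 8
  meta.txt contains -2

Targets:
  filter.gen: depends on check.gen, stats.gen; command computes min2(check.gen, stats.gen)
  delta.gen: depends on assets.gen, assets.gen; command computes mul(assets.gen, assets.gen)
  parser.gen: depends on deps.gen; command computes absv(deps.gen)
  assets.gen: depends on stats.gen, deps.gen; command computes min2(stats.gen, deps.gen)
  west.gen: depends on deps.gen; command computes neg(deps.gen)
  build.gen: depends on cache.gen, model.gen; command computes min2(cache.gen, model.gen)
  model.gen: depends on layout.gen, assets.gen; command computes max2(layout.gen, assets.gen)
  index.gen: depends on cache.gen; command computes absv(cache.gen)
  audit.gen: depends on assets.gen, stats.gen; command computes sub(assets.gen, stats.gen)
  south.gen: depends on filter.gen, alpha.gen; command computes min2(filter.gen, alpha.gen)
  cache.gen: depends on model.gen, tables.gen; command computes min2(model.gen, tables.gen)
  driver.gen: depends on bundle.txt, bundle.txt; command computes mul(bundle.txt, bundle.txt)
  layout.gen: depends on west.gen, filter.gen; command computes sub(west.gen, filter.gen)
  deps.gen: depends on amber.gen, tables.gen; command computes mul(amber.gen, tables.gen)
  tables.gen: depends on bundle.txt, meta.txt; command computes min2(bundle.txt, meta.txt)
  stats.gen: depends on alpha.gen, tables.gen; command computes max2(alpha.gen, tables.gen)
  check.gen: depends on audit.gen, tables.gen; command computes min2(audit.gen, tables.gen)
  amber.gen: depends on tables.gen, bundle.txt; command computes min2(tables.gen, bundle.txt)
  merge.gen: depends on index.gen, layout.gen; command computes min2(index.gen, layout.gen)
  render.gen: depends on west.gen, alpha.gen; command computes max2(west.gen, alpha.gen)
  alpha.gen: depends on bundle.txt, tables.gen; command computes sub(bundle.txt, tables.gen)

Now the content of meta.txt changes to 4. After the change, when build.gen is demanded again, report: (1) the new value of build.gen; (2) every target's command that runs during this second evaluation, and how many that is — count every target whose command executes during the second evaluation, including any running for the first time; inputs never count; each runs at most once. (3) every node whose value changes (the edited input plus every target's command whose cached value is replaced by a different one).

First evaluation (everything demanded from the output):
  tables.gen = min2(8, -2) = -2
  alpha.gen = sub(8, -2) = 10
  amber.gen = min2(-2, 8) = -2
  deps.gen = mul(-2, -2) = 4
  stats.gen = max2(10, -2) = 10
  assets.gen = min2(10, 4) = 4
  audit.gen = sub(4, 10) = -6
  check.gen = min2(-6, -2) = -6
  filter.gen = min2(-6, 10) = -6
  west.gen = neg(4) = -4
  layout.gen = sub(-4, -6) = 2
  model.gen = max2(2, 4) = 4
  cache.gen = min2(4, -2) = -2
  build.gen = min2(-2, 4) = -2

Propagation after the edit:
  tables.gen: runs — meta.txt -2->4; result 4.
  alpha.gen: runs — tables.gen -2->4; result 4.
  amber.gen: runs — tables.gen -2->4; result 4.
  deps.gen: runs — amber.gen -2->4; tables.gen -2->4; result 16.
  stats.gen: runs — alpha.gen 10->4; tables.gen -2->4; result 4.
  assets.gen: runs — stats.gen 10->4; deps.gen 4->16; result 4 (same value as before).
  audit.gen: runs — stats.gen 10->4; result 0.
  check.gen: runs — audit.gen -6->0; tables.gen -2->4; result 0.
  filter.gen: runs — check.gen -6->0; stats.gen 10->4; result 0.
  west.gen: runs — deps.gen 4->16; result -16.
  layout.gen: runs — west.gen -4->-16; filter.gen -6->0; result -16.
  model.gen: runs — layout.gen 2->-16; result 4 (same value as before).
  cache.gen: runs — tables.gen -2->4; result 4.
  build.gen: runs — cache.gen -2->4; result 4.

New value of build.gen: 4.
Target commands that run: alpha.gen, amber.gen, assets.gen, audit.gen, build.gen, cache.gen, check.gen, deps.gen, filter.gen, layout.gen, model.gen, stats.gen, tables.gen, west.gen — 14 in total.
Values that change: alpha.gen, amber.gen, audit.gen, build.gen, cache.gen, check.gen, deps.gen, filter.gen, layout.gen, meta.txt, stats.gen, tables.gen, west.gen.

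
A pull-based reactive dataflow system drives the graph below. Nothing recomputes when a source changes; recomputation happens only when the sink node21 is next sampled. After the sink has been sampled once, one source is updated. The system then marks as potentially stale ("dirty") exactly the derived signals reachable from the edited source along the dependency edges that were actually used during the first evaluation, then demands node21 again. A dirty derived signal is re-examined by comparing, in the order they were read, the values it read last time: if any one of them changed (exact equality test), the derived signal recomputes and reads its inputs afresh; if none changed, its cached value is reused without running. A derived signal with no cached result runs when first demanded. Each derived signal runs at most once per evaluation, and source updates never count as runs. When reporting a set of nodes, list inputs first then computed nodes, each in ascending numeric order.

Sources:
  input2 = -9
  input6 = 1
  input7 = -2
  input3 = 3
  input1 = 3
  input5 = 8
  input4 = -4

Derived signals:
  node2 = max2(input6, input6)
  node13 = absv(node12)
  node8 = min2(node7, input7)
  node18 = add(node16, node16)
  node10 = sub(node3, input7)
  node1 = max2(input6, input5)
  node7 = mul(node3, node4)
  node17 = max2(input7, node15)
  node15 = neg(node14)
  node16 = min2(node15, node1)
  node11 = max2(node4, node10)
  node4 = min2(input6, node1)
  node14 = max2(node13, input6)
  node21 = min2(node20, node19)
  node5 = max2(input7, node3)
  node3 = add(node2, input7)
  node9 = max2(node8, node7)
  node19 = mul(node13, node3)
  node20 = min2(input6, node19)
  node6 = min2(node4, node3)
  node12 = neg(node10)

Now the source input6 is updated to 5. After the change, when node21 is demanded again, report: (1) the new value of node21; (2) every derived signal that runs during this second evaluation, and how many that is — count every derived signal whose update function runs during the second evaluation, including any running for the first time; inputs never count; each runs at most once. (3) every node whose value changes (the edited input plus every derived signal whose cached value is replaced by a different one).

New value of node21: 5.
Derived signals that run: node2, node3, node10, node12, node13, node19, node20, node21 — 8 in total.
Values that change: input6, node2, node3, node10, node12, node13, node19, node20, node21.

First evaluation (everything demanded from the output):
  node2 = max2(1, 1) = 1
  node3 = add(1, -2) = -1
  node10 = sub(-1, -2) = 1
  node12 = neg(1) = -1
  node13 = absv(-1) = 1
  node19 = mul(1, -1) = -1
  node20 = min2(1, -1) = -1
  node21 = min2(-1, -1) = -1

Propagation after the edit:
  node2: runs — input6 1->5; input6 1->5; result 5.
  node3: runs — node2 1->5; result 3.
  node10: runs — node3 -1->3; result 5.
  node12: runs — node10 1->5; result -5.
  node13: runs — node12 -1->-5; result 5.
  node19: runs — node13 1->5; node3 -1->3; result 15.
  node20: runs — input6 1->5; node19 -1->15; result 5.
  node21: runs — node20 -1->5; node19 -1->15; result 5.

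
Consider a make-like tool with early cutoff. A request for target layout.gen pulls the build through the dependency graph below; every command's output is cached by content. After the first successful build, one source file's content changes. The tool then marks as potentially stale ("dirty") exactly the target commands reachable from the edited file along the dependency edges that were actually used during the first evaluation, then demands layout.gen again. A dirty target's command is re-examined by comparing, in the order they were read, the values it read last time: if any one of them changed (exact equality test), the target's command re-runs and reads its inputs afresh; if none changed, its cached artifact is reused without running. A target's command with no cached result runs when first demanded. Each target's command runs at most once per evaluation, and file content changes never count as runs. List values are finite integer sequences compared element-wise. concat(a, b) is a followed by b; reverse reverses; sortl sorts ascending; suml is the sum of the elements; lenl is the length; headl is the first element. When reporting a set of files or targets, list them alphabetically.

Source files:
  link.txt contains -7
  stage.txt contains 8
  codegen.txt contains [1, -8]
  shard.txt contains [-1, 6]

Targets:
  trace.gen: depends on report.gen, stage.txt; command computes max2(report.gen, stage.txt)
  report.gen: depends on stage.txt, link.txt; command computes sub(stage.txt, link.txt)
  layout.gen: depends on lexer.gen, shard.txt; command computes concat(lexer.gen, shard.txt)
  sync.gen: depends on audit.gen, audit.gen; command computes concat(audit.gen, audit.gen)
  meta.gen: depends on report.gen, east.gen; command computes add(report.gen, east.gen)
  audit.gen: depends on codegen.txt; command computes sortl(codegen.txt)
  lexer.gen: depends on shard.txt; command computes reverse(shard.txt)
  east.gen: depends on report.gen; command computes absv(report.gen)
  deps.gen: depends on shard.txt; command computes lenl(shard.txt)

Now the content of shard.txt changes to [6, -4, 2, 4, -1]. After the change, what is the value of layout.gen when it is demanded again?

Demanding layout.gen again yields [-1, 4, 2, -4, 6, 6, -4, 2, 4, -1].

First demand of the output computes:
  lexer.gen = reverse([-1, 6]) = [6, -1]
  layout.gen = concat([6, -1], [-1, 6]) = [6, -1, -1, 6]

After the edit, cleaning proceeds:
  lexer.gen: a read changed (shard.txt [-1, 6]->[6, -4, 2, 4, -1]) — executes, giving [-1, 4, 2, -4, 6].
  layout.gen: a read changed (lexer.gen [6, -1]->[-1, 4, 2, -4, 6]; shard.txt [-1, 6]->[6, -4, 2, 4, -1]) — executes, giving [-1, 4, 2, -4, 6, 6, -4, 2, 4, -1].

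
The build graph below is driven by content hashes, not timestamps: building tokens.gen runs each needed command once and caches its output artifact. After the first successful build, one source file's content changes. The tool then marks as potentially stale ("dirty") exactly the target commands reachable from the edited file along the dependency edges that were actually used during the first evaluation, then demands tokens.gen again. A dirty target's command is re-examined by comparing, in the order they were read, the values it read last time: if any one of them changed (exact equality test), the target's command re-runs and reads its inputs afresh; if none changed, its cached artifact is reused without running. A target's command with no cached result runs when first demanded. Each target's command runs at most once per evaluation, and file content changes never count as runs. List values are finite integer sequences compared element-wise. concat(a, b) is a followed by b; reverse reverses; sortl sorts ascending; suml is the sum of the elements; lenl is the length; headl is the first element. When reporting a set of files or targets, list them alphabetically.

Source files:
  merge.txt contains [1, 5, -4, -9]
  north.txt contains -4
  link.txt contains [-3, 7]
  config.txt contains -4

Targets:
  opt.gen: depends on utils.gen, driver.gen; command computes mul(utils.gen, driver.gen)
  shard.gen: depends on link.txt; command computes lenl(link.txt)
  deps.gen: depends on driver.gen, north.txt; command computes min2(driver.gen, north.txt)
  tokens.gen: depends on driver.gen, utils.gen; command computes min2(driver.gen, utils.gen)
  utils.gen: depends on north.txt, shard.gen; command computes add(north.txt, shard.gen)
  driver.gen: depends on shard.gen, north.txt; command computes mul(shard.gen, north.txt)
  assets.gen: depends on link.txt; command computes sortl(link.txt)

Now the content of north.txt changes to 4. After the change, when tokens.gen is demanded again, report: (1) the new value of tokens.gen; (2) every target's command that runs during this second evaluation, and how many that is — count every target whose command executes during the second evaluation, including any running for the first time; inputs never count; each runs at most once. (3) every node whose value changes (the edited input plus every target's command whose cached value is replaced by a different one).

tokens.gen now evaluates to 6.
Run set: driver.gen, tokens.gen, utils.gen (3 run).
Changed values: driver.gen, north.txt, tokens.gen, utils.gen.

Initial pass — values computed on the first demand:
  shard.gen = lenl([-3, 7]) = 2
  driver.gen = mul(2, -4) = -8
  utils.gen = add(-4, 2) = -2
  tokens.gen = min2(-8, -2) = -8

Second demand — change propagation:
  driver.gen: re-runs because north.txt -4->4; new result 8.
  utils.gen: re-runs because north.txt -4->4; new result 6.
  tokens.gen: re-runs because driver.gen -8->8; utils.gen -2->6; new result 6.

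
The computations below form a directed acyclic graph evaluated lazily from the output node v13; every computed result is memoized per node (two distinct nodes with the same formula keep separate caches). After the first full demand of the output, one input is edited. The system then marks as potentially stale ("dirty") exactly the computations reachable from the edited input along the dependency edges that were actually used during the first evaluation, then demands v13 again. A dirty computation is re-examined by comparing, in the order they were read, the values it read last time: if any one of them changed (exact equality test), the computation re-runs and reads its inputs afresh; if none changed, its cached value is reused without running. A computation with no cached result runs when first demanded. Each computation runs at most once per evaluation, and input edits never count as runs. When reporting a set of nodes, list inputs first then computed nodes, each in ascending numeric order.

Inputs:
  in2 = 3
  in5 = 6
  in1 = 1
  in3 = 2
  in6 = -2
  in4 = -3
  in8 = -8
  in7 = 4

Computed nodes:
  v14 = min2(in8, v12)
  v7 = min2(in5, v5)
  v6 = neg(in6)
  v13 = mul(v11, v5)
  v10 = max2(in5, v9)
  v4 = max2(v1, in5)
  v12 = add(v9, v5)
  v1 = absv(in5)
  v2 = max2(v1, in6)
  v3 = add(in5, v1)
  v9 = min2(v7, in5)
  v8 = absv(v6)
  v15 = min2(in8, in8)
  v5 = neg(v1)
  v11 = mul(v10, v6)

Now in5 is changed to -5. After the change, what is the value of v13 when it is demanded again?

First demand of the output computes:
  v1 = absv(6) = 6
  v5 = neg(6) = -6
  v6 = neg(-2) = 2
  v7 = min2(6, -6) = -6
  v9 = min2(-6, 6) = -6
  v10 = max2(6, -6) = 6
  v11 = mul(6, 2) = 12
  v13 = mul(12, -6) = -72

After the edit, cleaning proceeds:
  v1: a read changed (in5 6->-5) — executes, giving 5.
  v5: a read changed (v1 6->5) — executes, giving -5.
  v7: a read changed (in5 6->-5; v5 -6->-5) — executes, giving -5.
  v9: a read changed (v7 -6->-5; in5 6->-5) — executes, giving -5.
  v10: a read changed (in5 6->-5; v9 -6->-5) — executes, giving -5.
  v11: a read changed (v10 6->-5) — executes, giving -10.
  v13: a read changed (v11 12->-10; v5 -6->-5) — executes, giving 50.

Demanding v13 again yields 50.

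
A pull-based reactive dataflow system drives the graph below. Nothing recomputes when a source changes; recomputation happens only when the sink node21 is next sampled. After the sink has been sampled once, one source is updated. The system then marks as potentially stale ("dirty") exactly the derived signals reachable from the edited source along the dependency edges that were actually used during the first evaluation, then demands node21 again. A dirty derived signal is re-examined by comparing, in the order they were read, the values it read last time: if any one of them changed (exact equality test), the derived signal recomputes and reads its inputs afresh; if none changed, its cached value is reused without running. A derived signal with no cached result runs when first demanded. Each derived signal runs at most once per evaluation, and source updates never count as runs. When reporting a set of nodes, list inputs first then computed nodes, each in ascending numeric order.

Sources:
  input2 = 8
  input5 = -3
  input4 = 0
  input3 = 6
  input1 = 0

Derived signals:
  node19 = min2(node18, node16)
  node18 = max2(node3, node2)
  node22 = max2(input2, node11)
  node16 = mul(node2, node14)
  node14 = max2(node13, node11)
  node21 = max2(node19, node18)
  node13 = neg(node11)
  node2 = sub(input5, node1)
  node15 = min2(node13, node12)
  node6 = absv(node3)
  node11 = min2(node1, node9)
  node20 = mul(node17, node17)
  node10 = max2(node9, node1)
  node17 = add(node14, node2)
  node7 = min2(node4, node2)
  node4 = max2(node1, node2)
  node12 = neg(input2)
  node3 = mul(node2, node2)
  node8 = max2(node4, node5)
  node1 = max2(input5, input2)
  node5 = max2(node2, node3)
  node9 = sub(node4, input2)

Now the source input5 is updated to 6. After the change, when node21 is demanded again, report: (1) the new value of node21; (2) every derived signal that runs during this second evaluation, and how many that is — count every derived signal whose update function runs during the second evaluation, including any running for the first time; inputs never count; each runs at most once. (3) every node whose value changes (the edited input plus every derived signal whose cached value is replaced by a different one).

First evaluation (everything demanded from the output):
  node1 = max2(-3, 8) = 8
  node2 = sub(-3, 8) = -11
  node3 = mul(-11, -11) = 121
  node4 = max2(8, -11) = 8
  node9 = sub(8, 8) = 0
  node11 = min2(8, 0) = 0
  node13 = neg(0) = 0
  node14 = max2(0, 0) = 0
  node16 = mul(-11, 0) = 0
  node18 = max2(121, -11) = 121
  node19 = min2(121, 0) = 0
  node21 = max2(0, 121) = 121

Propagation after the edit:
  node1: runs — input5 -3->6; result 8 (same value as before).
  node2: runs — input5 -3->6; result -2.
  node3: runs — node2 -11->-2; node2 -11->-2; result 4.
  node4: runs — node2 -11->-2; result 8 (same value as before).
  node9: checked — values it read are unchanged (node4 unchanged, input2 unchanged); reused cached 0 without running.
  node11: checked — values it read are unchanged (node1 unchanged, node9 unchanged); reused cached 0 without running.
  node13: checked — values it read are unchanged (node11 unchanged); reused cached 0 without running.
  node14: checked — values it read are unchanged (node13 unchanged, node11 unchanged); reused cached 0 without running.
  node16: runs — node2 -11->-2; result 0 (same value as before).
  node18: runs — node3 121->4; node2 -11->-2; result 4.
  node19: runs — node18 121->4; result 0 (same value as before).
  node21: runs — node18 121->4; result 4.

Key observation: the cutoff stops propagation at node9 — its inputs' values are unchanged, so it reuses its cache.

New value of node21: 4.
Derived signals that run: node1, node2, node3, node4, node16, node18, node19, node21 — 8 in total.
Values that change: input5, node2, node3, node18, node21.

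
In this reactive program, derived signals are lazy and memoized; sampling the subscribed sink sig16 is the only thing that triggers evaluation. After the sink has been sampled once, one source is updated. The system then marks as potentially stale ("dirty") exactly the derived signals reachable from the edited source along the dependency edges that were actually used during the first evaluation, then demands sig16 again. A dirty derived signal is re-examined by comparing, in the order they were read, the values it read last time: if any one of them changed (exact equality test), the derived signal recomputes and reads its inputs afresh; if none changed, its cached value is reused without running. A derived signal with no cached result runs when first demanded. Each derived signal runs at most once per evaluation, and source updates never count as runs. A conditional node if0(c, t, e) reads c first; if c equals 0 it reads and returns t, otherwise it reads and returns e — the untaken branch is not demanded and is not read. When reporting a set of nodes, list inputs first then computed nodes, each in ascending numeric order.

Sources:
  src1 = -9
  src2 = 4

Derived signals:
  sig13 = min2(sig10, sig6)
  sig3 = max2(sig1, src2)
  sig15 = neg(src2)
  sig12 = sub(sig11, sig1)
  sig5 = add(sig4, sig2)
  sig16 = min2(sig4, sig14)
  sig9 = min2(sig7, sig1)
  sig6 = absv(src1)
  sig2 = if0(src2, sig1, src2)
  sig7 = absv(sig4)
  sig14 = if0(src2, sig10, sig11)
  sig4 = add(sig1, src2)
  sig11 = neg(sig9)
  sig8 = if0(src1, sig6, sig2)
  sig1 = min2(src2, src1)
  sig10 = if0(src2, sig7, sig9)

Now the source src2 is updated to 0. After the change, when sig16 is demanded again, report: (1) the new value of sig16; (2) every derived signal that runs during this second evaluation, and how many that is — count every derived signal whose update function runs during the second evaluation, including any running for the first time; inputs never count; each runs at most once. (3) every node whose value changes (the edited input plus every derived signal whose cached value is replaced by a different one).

First demand of the output computes:
  sig1 = min2(4, -9) = -9
  sig4 = add(-9, 4) = -5
  sig7 = absv(-5) = 5
  sig9 = min2(5, -9) = -9
  sig11 = neg(-9) = 9
  sig14 = if0(src2=4 -> else branch sig11) = 9
  sig16 = min2(-5, 9) = -5

After the edit, cleaning proceeds:
  sig1: a read changed (src2 4->0) — executes, giving -9 — identical to its old value.
  sig4: a read changed (src2 4->0) — executes, giving -9.
  sig7: a read changed (sig4 -5->-9) — executes, giving 9.
  sig9: stays stale; no demand reaches it after the flip.
  sig10: had never run; runs now, result 9.
  sig11: stays stale; no demand reaches it after the flip.
  sig14: a read changed (src2 4->0) — executes, giving 9 — identical to its old value.
  sig16: a read changed (sig4 -5->-9) — executes, giving -9.

Note the branch switch — demand abandons sig9, sig11, which are never re-examined.

Demanding sig16 again yields -9.
6 derived signals run: sig1, sig4, sig7, sig10, sig14, sig16.
The nodes whose values change: src2, sig4, sig7, sig16.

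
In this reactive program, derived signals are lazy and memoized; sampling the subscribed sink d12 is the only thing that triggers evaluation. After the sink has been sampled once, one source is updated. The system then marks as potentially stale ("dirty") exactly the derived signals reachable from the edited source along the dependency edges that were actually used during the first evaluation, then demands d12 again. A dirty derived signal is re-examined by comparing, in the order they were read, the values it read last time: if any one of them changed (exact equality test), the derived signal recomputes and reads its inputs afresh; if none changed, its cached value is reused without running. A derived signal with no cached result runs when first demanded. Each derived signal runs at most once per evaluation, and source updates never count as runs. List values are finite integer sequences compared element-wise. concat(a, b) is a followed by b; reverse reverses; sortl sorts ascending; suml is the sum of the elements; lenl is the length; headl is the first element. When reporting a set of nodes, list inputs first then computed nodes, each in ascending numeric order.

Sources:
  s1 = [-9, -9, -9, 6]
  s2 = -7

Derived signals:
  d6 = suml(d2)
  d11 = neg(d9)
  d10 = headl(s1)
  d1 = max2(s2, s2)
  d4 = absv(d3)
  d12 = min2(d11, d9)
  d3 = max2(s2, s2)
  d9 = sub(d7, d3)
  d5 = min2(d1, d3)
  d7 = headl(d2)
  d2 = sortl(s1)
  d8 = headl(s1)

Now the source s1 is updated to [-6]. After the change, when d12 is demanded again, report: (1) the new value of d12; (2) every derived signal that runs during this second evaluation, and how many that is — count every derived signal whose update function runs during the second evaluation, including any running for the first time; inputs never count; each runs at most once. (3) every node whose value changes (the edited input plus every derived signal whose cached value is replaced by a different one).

Demanding d12 again yields -1.
5 derived signals run: d2, d7, d9, d11, d12.
The nodes whose values change: s1, d2, d7, d9, d11, d12.

First demand of the output computes:
  d2 = sortl([-9, -9, -9, 6]) = [-9, -9, -9, 6]
  d3 = max2(-7, -7) = -7
  d7 = headl([-9, -9, -9, 6]) = -9
  d9 = sub(-9, -7) = -2
  d11 = neg(-2) = 2
  d12 = min2(2, -2) = -2

After the edit, cleaning proceeds:
  d2: a read changed (s1 [-9, -9, -9, 6]->[-6]) — executes, giving [-6].
  d7: a read changed (d2 [-9, -9, -9, 6]->[-6]) — executes, giving -6.
  d9: a read changed (d7 -9->-6) — executes, giving 1.
  d11: a read changed (d9 -2->1) — executes, giving -1.
  d12: a read changed (d11 2->-1; d9 -2->1) — executes, giving -1.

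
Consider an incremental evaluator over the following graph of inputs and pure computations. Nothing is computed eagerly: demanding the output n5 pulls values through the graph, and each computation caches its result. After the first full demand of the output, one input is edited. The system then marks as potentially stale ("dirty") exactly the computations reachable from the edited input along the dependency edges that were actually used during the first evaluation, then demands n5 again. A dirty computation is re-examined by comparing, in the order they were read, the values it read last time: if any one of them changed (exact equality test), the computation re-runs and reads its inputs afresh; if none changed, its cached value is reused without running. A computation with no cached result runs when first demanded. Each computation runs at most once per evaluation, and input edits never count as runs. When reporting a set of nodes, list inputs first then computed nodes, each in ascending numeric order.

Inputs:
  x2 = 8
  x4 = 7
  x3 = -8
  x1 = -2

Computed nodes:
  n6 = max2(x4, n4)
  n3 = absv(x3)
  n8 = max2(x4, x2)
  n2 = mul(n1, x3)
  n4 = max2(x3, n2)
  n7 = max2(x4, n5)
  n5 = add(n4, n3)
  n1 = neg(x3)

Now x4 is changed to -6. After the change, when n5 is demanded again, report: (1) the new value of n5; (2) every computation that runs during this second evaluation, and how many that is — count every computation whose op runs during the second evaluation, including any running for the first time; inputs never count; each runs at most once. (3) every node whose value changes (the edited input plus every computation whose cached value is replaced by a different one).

n5 now evaluates to 0.
Run set: none (0 run).
Changed values: x4.
The important point: nothing the output needs ever reads x4, so the edit is invisible to it.

Initial pass — values computed on the first demand:
  n1 = neg(-8) = 8
  n2 = mul(8, -8) = -64
  n3 = absv(-8) = 8
  n4 = max2(-8, -64) = -8
  n5 = add(-8, 8) = 0

Second demand — change propagation:
  no demanded computation ever read x4, so the edit dirties nothing and nothing runs.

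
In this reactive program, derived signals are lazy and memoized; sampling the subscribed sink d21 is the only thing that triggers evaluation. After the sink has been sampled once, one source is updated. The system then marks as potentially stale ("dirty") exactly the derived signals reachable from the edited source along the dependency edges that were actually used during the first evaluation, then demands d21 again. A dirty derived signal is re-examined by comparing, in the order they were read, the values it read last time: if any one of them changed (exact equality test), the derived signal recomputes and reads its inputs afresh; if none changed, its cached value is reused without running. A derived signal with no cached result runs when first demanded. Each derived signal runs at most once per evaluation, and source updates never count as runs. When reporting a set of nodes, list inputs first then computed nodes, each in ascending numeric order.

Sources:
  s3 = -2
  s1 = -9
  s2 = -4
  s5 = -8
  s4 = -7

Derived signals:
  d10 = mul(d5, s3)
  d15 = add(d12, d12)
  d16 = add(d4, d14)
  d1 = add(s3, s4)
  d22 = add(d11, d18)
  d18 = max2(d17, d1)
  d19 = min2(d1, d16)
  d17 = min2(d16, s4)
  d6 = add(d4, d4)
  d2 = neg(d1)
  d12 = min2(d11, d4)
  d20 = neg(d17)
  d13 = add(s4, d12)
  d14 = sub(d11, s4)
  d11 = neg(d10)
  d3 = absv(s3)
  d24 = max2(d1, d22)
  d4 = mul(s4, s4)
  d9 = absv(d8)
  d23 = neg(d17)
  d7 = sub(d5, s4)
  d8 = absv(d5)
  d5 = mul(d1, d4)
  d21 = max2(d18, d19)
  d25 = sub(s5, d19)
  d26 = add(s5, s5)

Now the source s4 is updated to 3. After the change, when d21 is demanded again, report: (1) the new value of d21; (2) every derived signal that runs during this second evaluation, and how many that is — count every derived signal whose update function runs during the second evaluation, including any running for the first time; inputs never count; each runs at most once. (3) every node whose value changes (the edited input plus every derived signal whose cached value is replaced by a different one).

Demanding d21 again yields 3.
11 derived signals run: d1, d4, d5, d10, d11, d14, d16, d17, d18, d19, d21.
The nodes whose values change: s4, d1, d4, d5, d10, d11, d14, d16, d17, d18, d19, d21.

First demand of the output computes:
  d1 = add(-2, -7) = -9
  d4 = mul(-7, -7) = 49
  d5 = mul(-9, 49) = -441
  d10 = mul(-441, -2) = 882
  d11 = neg(882) = -882
  d14 = sub(-882, -7) = -875
  d16 = add(49, -875) = -826
  d17 = min2(-826, -7) = -826
  d18 = max2(-826, -9) = -9
  d19 = min2(-9, -826) = -826
  d21 = max2(-9, -826) = -9

After the edit, cleaning proceeds:
  d1: a read changed (s4 -7->3) — executes, giving 1.
  d4: a read changed (s4 -7->3; s4 -7->3) — executes, giving 9.
  d5: a read changed (d1 -9->1; d4 49->9) — executes, giving 9.
  d10: a read changed (d5 -441->9) — executes, giving -18.
  d11: a read changed (d10 882->-18) — executes, giving 18.
  d14: a read changed (d11 -882->18; s4 -7->3) — executes, giving 15.
  d16: a read changed (d4 49->9; d14 -875->15) — executes, giving 24.
  d17: a read changed (d16 -826->24; s4 -7->3) — executes, giving 3.
  d18: a read changed (d17 -826->3; d1 -9->1) — executes, giving 3.
  d19: a read changed (d1 -9->1; d16 -826->24) — executes, giving 1.
  d21: a read changed (d18 -9->3; d19 -826->1) — executes, giving 3.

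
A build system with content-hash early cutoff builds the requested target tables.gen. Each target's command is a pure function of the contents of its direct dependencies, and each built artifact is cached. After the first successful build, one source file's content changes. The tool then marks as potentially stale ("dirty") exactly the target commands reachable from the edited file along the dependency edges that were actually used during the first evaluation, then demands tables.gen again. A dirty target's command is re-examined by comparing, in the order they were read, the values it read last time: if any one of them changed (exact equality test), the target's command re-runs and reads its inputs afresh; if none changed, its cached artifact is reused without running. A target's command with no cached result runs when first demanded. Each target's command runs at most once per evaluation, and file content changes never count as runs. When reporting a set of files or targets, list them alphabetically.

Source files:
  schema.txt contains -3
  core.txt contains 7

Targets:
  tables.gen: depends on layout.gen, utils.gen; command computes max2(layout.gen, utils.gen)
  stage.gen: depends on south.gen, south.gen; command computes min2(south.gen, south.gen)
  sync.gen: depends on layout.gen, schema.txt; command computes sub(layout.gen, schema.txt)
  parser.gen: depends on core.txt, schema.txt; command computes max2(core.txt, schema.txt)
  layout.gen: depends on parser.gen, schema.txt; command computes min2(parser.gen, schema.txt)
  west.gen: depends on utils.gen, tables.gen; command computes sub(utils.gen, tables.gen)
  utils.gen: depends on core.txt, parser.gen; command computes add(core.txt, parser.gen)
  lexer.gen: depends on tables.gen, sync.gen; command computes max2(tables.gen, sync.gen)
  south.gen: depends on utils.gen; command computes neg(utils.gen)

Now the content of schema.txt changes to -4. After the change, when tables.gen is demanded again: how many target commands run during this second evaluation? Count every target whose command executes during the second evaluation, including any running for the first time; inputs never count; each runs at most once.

Target commands that run: layout.gen, parser.gen, tables.gen — 3 in total.
Key observation: the cutoff stops propagation at utils.gen — its inputs' values are unchanged, so it reuses its cache.

First evaluation (everything demanded from the output):
  parser.gen = max2(7, -3) = 7
  layout.gen = min2(7, -3) = -3
  utils.gen = add(7, 7) = 14
  tables.gen = max2(-3, 14) = 14

Propagation after the edit:
  parser.gen: runs — schema.txt -3->-4; result 7 (same value as before).
  layout.gen: runs — schema.txt -3->-4; result -4.
  utils.gen: checked — values it read are unchanged (core.txt unchanged, parser.gen unchanged); reused cached 14 without running.
  tables.gen: runs — layout.gen -3->-4; result 14 (same value as before).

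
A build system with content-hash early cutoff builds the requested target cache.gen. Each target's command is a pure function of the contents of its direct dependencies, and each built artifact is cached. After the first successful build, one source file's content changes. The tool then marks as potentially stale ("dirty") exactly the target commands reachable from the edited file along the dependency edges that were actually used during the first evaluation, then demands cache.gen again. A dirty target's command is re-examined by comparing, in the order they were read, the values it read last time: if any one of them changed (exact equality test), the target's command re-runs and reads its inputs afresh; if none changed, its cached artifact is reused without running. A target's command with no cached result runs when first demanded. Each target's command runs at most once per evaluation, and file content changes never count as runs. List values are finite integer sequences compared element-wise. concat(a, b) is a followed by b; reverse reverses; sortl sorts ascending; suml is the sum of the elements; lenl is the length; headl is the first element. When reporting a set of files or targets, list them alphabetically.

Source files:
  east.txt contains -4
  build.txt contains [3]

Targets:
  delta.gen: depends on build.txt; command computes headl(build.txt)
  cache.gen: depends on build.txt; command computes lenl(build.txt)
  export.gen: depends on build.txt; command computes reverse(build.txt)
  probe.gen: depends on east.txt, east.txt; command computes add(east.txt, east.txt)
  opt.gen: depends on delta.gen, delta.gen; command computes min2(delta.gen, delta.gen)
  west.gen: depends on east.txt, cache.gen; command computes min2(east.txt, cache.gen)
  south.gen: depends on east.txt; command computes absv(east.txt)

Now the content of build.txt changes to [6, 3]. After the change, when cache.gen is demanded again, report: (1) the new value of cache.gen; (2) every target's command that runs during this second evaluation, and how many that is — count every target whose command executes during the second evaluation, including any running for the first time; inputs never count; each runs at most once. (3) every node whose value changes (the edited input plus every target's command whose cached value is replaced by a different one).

New value of cache.gen: 2.
Target commands that run: cache.gen — 1 in total.
Values that change: build.txt, cache.gen.

First evaluation (everything demanded from the output):
  cache.gen = lenl([3]) = 1

Propagation after the edit:
  cache.gen: runs — build.txt [3]->[6, 3]; result 2.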